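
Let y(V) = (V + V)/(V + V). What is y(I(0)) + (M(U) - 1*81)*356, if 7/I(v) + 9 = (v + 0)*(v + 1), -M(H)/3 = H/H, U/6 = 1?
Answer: -29903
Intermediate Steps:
U = 6 (U = 6*1 = 6)
M(H) = -3 (M(H) = -3*H/H = -3*1 = -3)
I(v) = 7/(-9 + v*(1 + v)) (I(v) = 7/(-9 + (v + 0)*(v + 1)) = 7/(-9 + v*(1 + v)))
y(V) = 1 (y(V) = (2*V)/((2*V)) = (2*V)*(1/(2*V)) = 1)
y(I(0)) + (M(U) - 1*81)*356 = 1 + (-3 - 1*81)*356 = 1 + (-3 - 81)*356 = 1 - 84*356 = 1 - 29904 = -29903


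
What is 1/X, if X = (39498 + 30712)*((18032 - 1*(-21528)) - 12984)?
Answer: 1/1865900960 ≈ 5.3593e-10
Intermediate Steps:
X = 1865900960 (X = 70210*((18032 + 21528) - 12984) = 70210*(39560 - 12984) = 70210*26576 = 1865900960)
1/X = 1/1865900960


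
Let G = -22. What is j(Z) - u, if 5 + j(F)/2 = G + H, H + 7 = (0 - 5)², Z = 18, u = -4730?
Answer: 4712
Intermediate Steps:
H = 18 (H = -7 + (0 - 5)² = -7 + (-5)² = -7 + 25 = 18)
j(F) = -18 (j(F) = -10 + 2*(-22 + 18) = -10 + 2*(-4) = -10 - 8 = -18)
j(Z) - u = -18 - 1*(-4730) = -18 + 4730 = 4712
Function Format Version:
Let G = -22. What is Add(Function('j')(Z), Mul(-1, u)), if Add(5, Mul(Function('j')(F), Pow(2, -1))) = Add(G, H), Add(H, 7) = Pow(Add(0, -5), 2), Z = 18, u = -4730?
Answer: 4712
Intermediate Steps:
H = 18 (H = Add(-7, Pow(Add(0, -5), 2)) = Add(-7, Pow(-5, 2)) = Add(-7, 25) = 18)
Function('j')(F) = -18 (Function('j')(F) = Add(-10, Mul(2, Add(-22, 18))) = Add(-10, Mul(2, -4)) = Add(-10, -8) = -18)
Add(Function('j')(Z), Mul(-1, u)) = Add(-18, Mul(-1, -4730)) = Add(-18, 4730) = 4712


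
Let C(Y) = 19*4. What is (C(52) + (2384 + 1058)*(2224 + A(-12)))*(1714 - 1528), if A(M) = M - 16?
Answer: 1405919688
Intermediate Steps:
A(M) = -16 + M
C(Y) = 76
(C(52) + (2384 + 1058)*(2224 + A(-12)))*(1714 - 1528) = (76 + (2384 + 1058)*(2224 + (-16 - 12)))*(1714 - 1528) = (76 + 3442*(2224 - 28))*186 = (76 + 3442*2196)*186 = (76 + 7558632)*186 = 7558708*186 = 1405919688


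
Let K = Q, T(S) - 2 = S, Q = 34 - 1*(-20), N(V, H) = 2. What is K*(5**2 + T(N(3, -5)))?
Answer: 1566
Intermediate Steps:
Q = 54 (Q = 34 + 20 = 54)
T(S) = 2 + S
K = 54
K*(5**2 + T(N(3, -5))) = 54*(5**2 + (2 + 2)) = 54*(25 + 4) = 54*29 = 1566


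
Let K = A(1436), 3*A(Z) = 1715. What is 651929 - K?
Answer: 1954072/3 ≈ 6.5136e+5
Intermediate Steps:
A(Z) = 1715/3 (A(Z) = (⅓)*1715 = 1715/3)
K = 1715/3 ≈ 571.67
651929 - K = 651929 - 1*1715/3 = 651929 - 1715/3 = 1954072/3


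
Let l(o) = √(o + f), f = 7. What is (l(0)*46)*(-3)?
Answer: -138*√7 ≈ -365.11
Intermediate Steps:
l(o) = √(7 + o) (l(o) = √(o + 7) = √(7 + o))
(l(0)*46)*(-3) = (√(7 + 0)*46)*(-3) = (√7*46)*(-3) = (46*√7)*(-3) = -138*√7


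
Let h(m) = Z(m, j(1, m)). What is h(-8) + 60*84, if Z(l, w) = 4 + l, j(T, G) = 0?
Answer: 5036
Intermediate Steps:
h(m) = 4 + m
h(-8) + 60*84 = (4 - 8) + 60*84 = -4 + 5040 = 5036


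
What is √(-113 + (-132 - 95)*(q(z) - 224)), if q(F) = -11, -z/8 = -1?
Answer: 4*√3327 ≈ 230.72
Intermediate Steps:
z = 8 (z = -8*(-1) = 8)
√(-113 + (-132 - 95)*(q(z) - 224)) = √(-113 + (-132 - 95)*(-11 - 224)) = √(-113 - 227*(-235)) = √(-113 + 53345) = √53232 = 4*√3327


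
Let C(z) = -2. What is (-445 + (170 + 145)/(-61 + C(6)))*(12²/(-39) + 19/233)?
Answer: 4921650/3029 ≈ 1624.8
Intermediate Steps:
(-445 + (170 + 145)/(-61 + C(6)))*(12²/(-39) + 19/233) = (-445 + (170 + 145)/(-61 - 2))*(12²/(-39) + 19/233) = (-445 + 315/(-63))*(144*(-1/39) + 19*(1/233)) = (-445 + 315*(-1/63))*(-48/13 + 19/233) = (-445 - 5)*(-10937/3029) = -450*(-10937/3029) = 4921650/3029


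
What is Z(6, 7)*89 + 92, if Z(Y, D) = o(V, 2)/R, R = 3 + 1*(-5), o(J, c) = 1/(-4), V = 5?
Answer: 825/8 ≈ 103.13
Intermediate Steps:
o(J, c) = -1/4
R = -2 (R = 3 - 5 = -2)
Z(Y, D) = 1/8 (Z(Y, D) = -1/4/(-2) = -1/4*(-1/2) = 1/8)
Z(6, 7)*89 + 92 = (1/8)*89 + 92 = 89/8 + 92 = 825/8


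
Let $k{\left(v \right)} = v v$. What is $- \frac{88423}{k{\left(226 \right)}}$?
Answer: $- \frac{88423}{51076} \approx -1.7312$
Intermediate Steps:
$k{\left(v \right)} = v^{2}$
$- \frac{88423}{k{\left(226 \right)}} = - \frac{88423}{226^{2}} = - \frac{88423}{51076}$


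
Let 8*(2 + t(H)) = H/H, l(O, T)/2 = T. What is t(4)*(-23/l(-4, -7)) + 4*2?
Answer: 551/112 ≈ 4.9196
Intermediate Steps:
l(O, T) = 2*T
t(H) = -15/8 (t(H) = -2 + (H/H)/8 = -2 + (⅛)*1 = -2 + ⅛ = -15/8)
t(4)*(-23/l(-4, -7)) + 4*2 = -(-345)/(8*(2*(-7))) + 4*2 = -(-345)/(8*(-14)) + 8 = -(-345)*(-1)/(8*14) + 8 = -15/8*23/14 + 8 = -345/112 + 8 = 551/112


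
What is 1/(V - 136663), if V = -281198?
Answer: -1/417861 ≈ -2.3931e-6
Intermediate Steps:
1/(V - 136663) = 1/(-281198 - 136663) = 1/(-417861) = -1/417861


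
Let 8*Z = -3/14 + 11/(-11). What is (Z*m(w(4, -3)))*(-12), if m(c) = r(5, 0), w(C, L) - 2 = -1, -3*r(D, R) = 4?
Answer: -17/7 ≈ -2.4286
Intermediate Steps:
r(D, R) = -4/3 (r(D, R) = -1/3*4 = -4/3)
w(C, L) = 1 (w(C, L) = 2 - 1 = 1)
Z = -17/112 (Z = (-3/14 + 11/(-11))/8 = (-3*1/14 + 11*(-1/11))/8 = (-3/14 - 1)/8 = (1/8)*(-17/14) = -17/112 ≈ -0.15179)
m(c) = -4/3
(Z*m(w(4, -3)))*(-12) = -17/112*(-4/3)*(-12) = (17/84)*(-12) = -17/7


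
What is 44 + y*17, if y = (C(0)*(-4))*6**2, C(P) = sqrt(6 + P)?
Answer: 44 - 2448*sqrt(6) ≈ -5952.4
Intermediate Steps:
y = -144*sqrt(6) (y = (sqrt(6 + 0)*(-4))*6**2 = (sqrt(6)*(-4))*36 = -4*sqrt(6)*36 = -144*sqrt(6) ≈ -352.73)
44 + y*17 = 44 - 144*sqrt(6)*17 = 44 - 2448*sqrt(6)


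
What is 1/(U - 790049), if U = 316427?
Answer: -1/473622 ≈ -2.1114e-6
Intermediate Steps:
1/(U - 790049) = 1/(316427 - 790049) = 1/(-473622) = -1/473622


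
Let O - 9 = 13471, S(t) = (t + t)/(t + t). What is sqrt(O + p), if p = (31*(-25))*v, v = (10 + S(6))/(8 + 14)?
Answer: sqrt(52370)/2 ≈ 114.42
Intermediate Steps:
S(t) = 1 (S(t) = (2*t)/((2*t)) = (2*t)*(1/(2*t)) = 1)
v = 1/2 (v = (10 + 1)/(8 + 14) = 11/22 = 11*(1/22) = 1/2 ≈ 0.50000)
O = 13480 (O = 9 + 13471 = 13480)
p = -775/2 (p = (31*(-25))*(1/2) = -775*1/2 = -775/2 ≈ -387.50)
sqrt(O + p) = sqrt(13480 - 775/2) = sqrt(26185/2) = sqrt(52370)/2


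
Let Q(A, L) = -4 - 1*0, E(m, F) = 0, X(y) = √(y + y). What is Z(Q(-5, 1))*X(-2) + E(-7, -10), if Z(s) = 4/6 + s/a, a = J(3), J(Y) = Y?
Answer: -4*I/3 ≈ -1.3333*I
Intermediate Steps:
X(y) = √2*√y (X(y) = √(2*y) = √2*√y)
Q(A, L) = -4 (Q(A, L) = -4 + 0 = -4)
a = 3
Z(s) = ⅔ + s/3 (Z(s) = 4/6 + s/3 = 4*(⅙) + s*(⅓) = ⅔ + s/3)
Z(Q(-5, 1))*X(-2) + E(-7, -10) = (⅔ + (⅓)*(-4))*(√2*√(-2)) + 0 = (⅔ - 4/3)*(√2*(I*√2)) + 0 = -4*I/3 + 0 = -4*I/3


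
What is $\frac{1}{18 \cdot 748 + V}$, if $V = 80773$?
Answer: $\frac{1}{94237} \approx 1.0612 \cdot 10^{-5}$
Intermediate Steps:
$\frac{1}{18 \cdot 748 + V} = \frac{1}{18 \cdot 748 + 80773} = \frac{1}{13464 + 80773} = \frac{1}{94237}$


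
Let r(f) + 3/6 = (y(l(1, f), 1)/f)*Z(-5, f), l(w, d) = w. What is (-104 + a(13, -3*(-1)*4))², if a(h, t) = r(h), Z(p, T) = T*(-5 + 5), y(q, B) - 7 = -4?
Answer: 43681/4 ≈ 10920.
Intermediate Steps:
y(q, B) = 3 (y(q, B) = 7 - 4 = 3)
Z(p, T) = 0 (Z(p, T) = T*0 = 0)
r(f) = -½ (r(f) = -½ + (3/f)*0 = -½ + 0 = -½)
a(h, t) = -½
(-104 + a(13, -3*(-1)*4))² = (-104 - ½)² = (-209/2)² = 43681/4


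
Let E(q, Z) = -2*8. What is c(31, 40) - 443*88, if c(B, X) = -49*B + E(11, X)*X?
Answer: -41143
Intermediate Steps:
E(q, Z) = -16
c(B, X) = -49*B - 16*X
c(31, 40) - 443*88 = (-49*31 - 16*40) - 443*88 = (-1519 - 640) - 1*38984 = -2159 - 38984 = -41143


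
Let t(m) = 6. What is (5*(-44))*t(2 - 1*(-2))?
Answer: -1320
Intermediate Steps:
(5*(-44))*t(2 - 1*(-2)) = (5*(-44))*6 = -220*6 = -1320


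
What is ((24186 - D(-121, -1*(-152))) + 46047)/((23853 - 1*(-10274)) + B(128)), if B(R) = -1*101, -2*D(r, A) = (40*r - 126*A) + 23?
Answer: 116497/68052 ≈ 1.7119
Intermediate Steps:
D(r, A) = -23/2 - 20*r + 63*A (D(r, A) = -((40*r - 126*A) + 23)/2 = -((-126*A + 40*r) + 23)/2 = -(23 - 126*A + 40*r)/2 = -23/2 - 20*r + 63*A)
B(R) = -101
((24186 - D(-121, -1*(-152))) + 46047)/((23853 - 1*(-10274)) + B(128)) = ((24186 - (-23/2 - 20*(-121) + 63*(-1*(-152)))) + 46047)/((23853 - 1*(-10274)) - 101) = ((24186 - (-23/2 + 2420 + 63*152)) + 46047)/((23853 + 10274) - 101) = ((24186 - (-23/2 + 2420 + 9576)) + 46047)/(34127 - 101) = ((24186 - 1*23969/2) + 46047)/34026 = ((24186 - 23969/2) + 46047)*(1/34026) = (24403/2 + 46047)*(1/34026) = (116497/2)*(1/34026) = 116497/68052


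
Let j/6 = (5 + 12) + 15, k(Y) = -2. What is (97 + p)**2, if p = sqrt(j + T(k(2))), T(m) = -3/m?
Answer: 19205/2 + 291*sqrt(86) ≈ 12301.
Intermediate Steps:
j = 192 (j = 6*((5 + 12) + 15) = 6*(17 + 15) = 6*32 = 192)
p = 3*sqrt(86)/2 (p = sqrt(192 - 3/(-2)) = sqrt(192 - 3*(-1/2)) = sqrt(192 + 3/2) = sqrt(387/2) = 3*sqrt(86)/2 ≈ 13.910)
(97 + p)**2 = (97 + 3*sqrt(86)/2)**2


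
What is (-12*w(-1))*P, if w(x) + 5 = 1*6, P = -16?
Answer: 192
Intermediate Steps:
w(x) = 1 (w(x) = -5 + 1*6 = -5 + 6 = 1)
(-12*w(-1))*P = -12*1*(-16) = -12*(-16) = 192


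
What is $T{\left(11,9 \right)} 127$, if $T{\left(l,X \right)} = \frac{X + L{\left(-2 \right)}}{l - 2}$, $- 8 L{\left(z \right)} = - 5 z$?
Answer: $\frac{3937}{36} \approx 109.36$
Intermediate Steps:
$L{\left(z \right)} = \frac{5 z}{8}$ ($L{\left(z \right)} = - \frac{\left(-5\right) z}{8} = \frac{5 z}{8}$)
$T{\left(l,X \right)} = \frac{- \frac{5}{4} + X}{-2 + l}$ ($T{\left(l,X \right)} = \frac{X + \frac{5}{8} \left(-2\right)}{l - 2} = \frac{X - \frac{5}{4}}{-2 + l} = \frac{- \frac{5}{4} + X}{-2 + l}$)
$T{\left(11,9 \right)} 127 = \frac{- \frac{5}{4} + 9}{-2 + 11} \cdot 127 = \frac{1}{9} \cdot \frac{31}{4} \cdot 127 = \frac{31}{36} \cdot 127 = \frac{3937}{36}$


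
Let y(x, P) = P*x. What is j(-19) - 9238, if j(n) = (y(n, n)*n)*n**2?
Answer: -2485337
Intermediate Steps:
j(n) = n**5 (j(n) = ((n*n)*n)*n**2 = (n**2*n)*n**2 = n**3*n**2 = n**5)
j(-19) - 9238 = (-19)**5 - 9238 = -2476099 - 9238 = -2485337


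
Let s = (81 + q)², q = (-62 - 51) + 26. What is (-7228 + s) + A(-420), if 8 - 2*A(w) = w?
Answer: -6978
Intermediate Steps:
q = -87 (q = -113 + 26 = -87)
A(w) = 4 - w/2
s = 36 (s = (81 - 87)² = (-6)² = 36)
(-7228 + s) + A(-420) = (-7228 + 36) + (4 - ½*(-420)) = -7192 + (4 + 210) = -7192 + 214 = -6978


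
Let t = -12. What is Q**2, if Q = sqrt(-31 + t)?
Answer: -43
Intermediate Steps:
Q = I*sqrt(43) (Q = sqrt(-31 - 12) = sqrt(-43) = I*sqrt(43) ≈ 6.5574*I)
Q**2 = (I*sqrt(43))**2 = -43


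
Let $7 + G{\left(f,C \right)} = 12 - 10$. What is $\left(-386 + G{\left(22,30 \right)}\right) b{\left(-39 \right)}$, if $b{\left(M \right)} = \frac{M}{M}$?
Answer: $-391$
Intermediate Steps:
$G{\left(f,C \right)} = -5$ ($G{\left(f,C \right)} = -7 + \left(12 - 10\right) = -7 + 2 = -5$)
$b{\left(M \right)} = 1$
$\left(-386 + G{\left(22,30 \right)}\right) b{\left(-39 \right)} = \left(-386 - 5\right) 1 = \left(-391\right) 1 = -391$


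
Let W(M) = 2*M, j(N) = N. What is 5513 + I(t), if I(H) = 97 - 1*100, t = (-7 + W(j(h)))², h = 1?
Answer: 5510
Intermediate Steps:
t = 25 (t = (-7 + 2*1)² = (-7 + 2)² = (-5)² = 25)
I(H) = -3 (I(H) = 97 - 100 = -3)
5513 + I(t) = 5513 - 3 = 5510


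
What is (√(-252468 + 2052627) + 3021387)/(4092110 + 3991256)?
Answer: 3021387/8083366 + √1800159/8083366 ≈ 0.37394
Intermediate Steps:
(√(-252468 + 2052627) + 3021387)/(4092110 + 3991256) = (√1800159 + 3021387)/8083366 = (3021387 + √1800159)*(1/8083366) = 3021387/8083366 + √1800159/8083366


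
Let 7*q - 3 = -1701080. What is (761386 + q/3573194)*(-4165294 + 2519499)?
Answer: -4477516374987964035/3573194 ≈ -1.2531e+12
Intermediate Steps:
q = -243011 (q = 3/7 + (⅐)*(-1701080) = 3/7 - 1701080/7 = -243011)
(761386 + q/3573194)*(-4165294 + 2519499) = (761386 - 243011/3573194)*(-4165294 + 2519499) = (761386 - 243011*1/3573194)*(-1645795) = (761386 - 243011/3573194)*(-1645795) = (2720579643873/3573194)*(-1645795) = -4477516374987964035/3573194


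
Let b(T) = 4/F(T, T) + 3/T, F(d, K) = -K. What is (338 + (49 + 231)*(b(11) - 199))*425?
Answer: -259029850/11 ≈ -2.3548e+7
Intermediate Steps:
b(T) = -1/T (b(T) = 4/((-T)) + 3/T = 4*(-1/T) + 3/T = -4/T + 3/T = -1/T)
(338 + (49 + 231)*(b(11) - 199))*425 = (338 + (49 + 231)*(-1/11 - 199))*425 = (338 + 280*(-1*1/11 - 199))*425 = (338 + 280*(-1/11 - 199))*425 = (338 + 280*(-2190/11))*425 = (338 - 613200/11)*425 = -609482/11*425 = -259029850/11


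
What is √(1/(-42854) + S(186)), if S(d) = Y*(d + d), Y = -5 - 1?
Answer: I*√4098990628166/42854 ≈ 47.244*I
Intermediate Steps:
Y = -6
S(d) = -12*d (S(d) = -6*(d + d) = -12*d)
√(1/(-42854) + S(186)) = √(1/(-42854) - 12*186) = √(-1/42854 - 2232) = √(-95650129/42854) = I*√4098990628166/42854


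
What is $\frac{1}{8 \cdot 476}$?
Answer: $\frac{1}{3808} \approx 0.00026261$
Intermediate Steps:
$\frac{1}{8 \cdot 476} = \frac{1}{3808}$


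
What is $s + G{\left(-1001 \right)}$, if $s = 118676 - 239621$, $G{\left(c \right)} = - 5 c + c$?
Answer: $-116941$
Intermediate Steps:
$G{\left(c \right)} = - 4 c$
$s = -120945$ ($s = 118676 - 239621 = -120945$)
$s + G{\left(-1001 \right)} = -120945 - -4004 = -120945 + 4004 = -116941$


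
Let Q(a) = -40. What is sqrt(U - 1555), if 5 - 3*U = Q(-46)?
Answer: 2*I*sqrt(385) ≈ 39.243*I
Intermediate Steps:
U = 15 (U = 5/3 - 1/3*(-40) = 5/3 + 40/3 = 15)
sqrt(U - 1555) = sqrt(15 - 1555) = sqrt(-1540) = 2*I*sqrt(385)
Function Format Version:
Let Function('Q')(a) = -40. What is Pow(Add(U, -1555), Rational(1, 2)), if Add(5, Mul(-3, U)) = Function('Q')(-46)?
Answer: Mul(2, I, Pow(385, Rational(1, 2))) ≈ Mul(39.243, I)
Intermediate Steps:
U = 15 (U = Add(Rational(5, 3), Mul(Rational(-1, 3), -40)) = Add(Rational(5, 3), Rational(40, 3)) = 15)
Pow(Add(U, -1555), Rational(1, 2)) = Pow(Add(15, -1555), Rational(1, 2)) = Pow(-1540, Rational(1, 2)) = Mul(2, I, Pow(385, Rational(1, 2)))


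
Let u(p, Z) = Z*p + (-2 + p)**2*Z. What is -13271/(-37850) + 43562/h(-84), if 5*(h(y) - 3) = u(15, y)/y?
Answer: 8246749429/7532150 ≈ 1094.9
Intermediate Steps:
u(p, Z) = Z*p + Z*(-2 + p)**2
h(y) = 199/5 (h(y) = 3 + ((y*(15 + (-2 + 15)**2))/y)/5 = 3 + ((y*(15 + 13**2))/y)/5 = 3 + ((y*(15 + 169))/y)/5 = 3 + ((y*184)/y)/5 = 3 + ((184*y)/y)/5 = 3 + (1/5)*184 = 3 + 184/5 = 199/5)
-13271/(-37850) + 43562/h(-84) = -13271/(-37850) + 43562/(199/5) = -13271*(-1/37850) + 43562*(5/199) = 13271/37850 + 217810/199 = 8246749429/7532150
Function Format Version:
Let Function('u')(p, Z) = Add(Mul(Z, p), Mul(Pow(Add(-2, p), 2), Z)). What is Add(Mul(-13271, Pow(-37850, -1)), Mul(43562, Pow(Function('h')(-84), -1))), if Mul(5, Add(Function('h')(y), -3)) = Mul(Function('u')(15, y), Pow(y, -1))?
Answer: Rational(8246749429, 7532150) ≈ 1094.9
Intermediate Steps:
Function('u')(p, Z) = Add(Mul(Z, p), Mul(Z, Pow(Add(-2, p), 2)))
Function('h')(y) = Rational(199, 5) (Function('h')(y) = Add(3, Mul(Rational(1, 5), Mul(Mul(y, Add(15, Pow(Add(-2, 15), 2))), Pow(y, -1)))) = Add(3, Mul(Rational(1, 5), Mul(Mul(y, Add(15, Pow(13, 2))), Pow(y, -1)))) = Add(3, Mul(Rational(1, 5), Mul(Mul(y, Add(15, 169)), Pow(y, -1)))) = Add(3, Mul(Rational(1, 5), Mul(Mul(y, 184), Pow(y, -1)))) = Add(3, Mul(Rational(1, 5), Mul(Mul(184, y), Pow(y, -1)))) = Add(3, Mul(Rational(1, 5), 184)) = Add(3, Rational(184, 5)) = Rational(199, 5))
Add(Mul(-13271, Pow(-37850, -1)), Mul(43562, Pow(Function('h')(-84), -1))) = Add(Mul(-13271, Pow(-37850, -1)), Mul(43562, Pow(Rational(199, 5), -1))) = Add(Mul(-13271, Rational(-1, 37850)), Mul(43562, Rational(5, 199))) = Add(Rational(13271, 37850), Rational(217810, 199)) = Rational(8246749429, 7532150)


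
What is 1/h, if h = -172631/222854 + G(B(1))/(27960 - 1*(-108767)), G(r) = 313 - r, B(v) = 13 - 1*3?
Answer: -30470158858/23535793975 ≈ -1.2946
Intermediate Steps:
B(v) = 10 (B(v) = 13 - 3 = 10)
h = -23535793975/30470158858 (h = -172631/222854 + (313 - 1*10)/(27960 - 1*(-108767)) = -172631*1/222854 + (313 - 10)/(27960 + 108767) = -172631/222854 + 303/136727 = -23535793975/30470158858 ≈ -0.77242)
1/h = 1/(-23535793975/30470158858) = -30470158858/23535793975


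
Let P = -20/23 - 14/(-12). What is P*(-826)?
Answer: -16933/69 ≈ -245.41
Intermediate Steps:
P = 41/138 (P = -20*1/23 - 14*(-1/12) = -20/23 + 7/6 = 41/138 ≈ 0.29710)
P*(-826) = (41/138)*(-826) = -16933/69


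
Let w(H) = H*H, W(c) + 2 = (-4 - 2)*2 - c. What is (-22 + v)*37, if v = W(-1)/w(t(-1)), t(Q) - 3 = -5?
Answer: -3737/4 ≈ -934.25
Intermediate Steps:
t(Q) = -2 (t(Q) = 3 - 5 = -2)
W(c) = -14 - c (W(c) = -2 + ((-4 - 2)*2 - c) = -2 + (-6*2 - c) = -2 + (-12 - c) = -14 - c)
w(H) = H²
v = -13/4 (v = (-14 - 1*(-1))/((-2)²) = (-14 + 1)/4 = -13*¼ = -13/4 ≈ -3.2500)
(-22 + v)*37 = (-22 - 13/4)*37 = -101/4*37 = -3737/4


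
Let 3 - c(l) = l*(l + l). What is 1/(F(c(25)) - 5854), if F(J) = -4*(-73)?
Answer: -1/5562 ≈ -0.00017979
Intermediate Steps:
c(l) = 3 - 2*l**2 (c(l) = 3 - l*(l + l) = 3 - l*2*l = 3 - 2*l**2)
F(J) = 292
1/(F(c(25)) - 5854) = 1/(292 - 5854) = 1/(-5562) = -1/5562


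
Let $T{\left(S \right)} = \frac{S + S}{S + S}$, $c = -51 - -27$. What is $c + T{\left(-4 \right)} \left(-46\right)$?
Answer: $-70$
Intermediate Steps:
$c = -24$ ($c = -51 + 27 = -24$)
$T{\left(S \right)} = 1$ ($T{\left(S \right)} = \frac{2 S}{2 S} = 2 S \frac{1}{2 S} = 1$)
$c + T{\left(-4 \right)} \left(-46\right) = -24 + 1 \left(-46\right) = -24 - 46 = -70$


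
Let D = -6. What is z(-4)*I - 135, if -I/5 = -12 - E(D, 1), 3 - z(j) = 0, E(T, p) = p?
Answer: 60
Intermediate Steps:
z(j) = 3 (z(j) = 3 - 1*0 = 3 + 0 = 3)
I = 65 (I = -5*(-12 - 1*1) = -5*(-12 - 1) = -5*(-13) = 65)
z(-4)*I - 135 = 3*65 - 135 = 195 - 135 = 60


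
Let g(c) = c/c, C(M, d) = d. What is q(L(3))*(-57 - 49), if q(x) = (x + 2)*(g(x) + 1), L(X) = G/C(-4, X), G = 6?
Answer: -848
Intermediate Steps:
L(X) = 6/X
g(c) = 1
q(x) = 4 + 2*x (q(x) = (x + 2)*(1 + 1) = (2 + x)*2 = 4 + 2*x)
q(L(3))*(-57 - 49) = (4 + 2*(6/3))*(-57 - 49) = (4 + 2*(6*(1/3)))*(-106) = (4 + 2*2)*(-106) = (4 + 4)*(-106) = 8*(-106) = -848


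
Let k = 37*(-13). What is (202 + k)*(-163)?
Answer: 45477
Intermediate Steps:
k = -481
(202 + k)*(-163) = (202 - 481)*(-163) = -279*(-163) = 45477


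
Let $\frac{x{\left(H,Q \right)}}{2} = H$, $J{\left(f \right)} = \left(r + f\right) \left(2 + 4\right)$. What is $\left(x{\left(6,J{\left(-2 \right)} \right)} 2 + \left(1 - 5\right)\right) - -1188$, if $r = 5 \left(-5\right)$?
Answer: $1208$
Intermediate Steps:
$r = -25$
$J{\left(f \right)} = -150 + 6 f$ ($J{\left(f \right)} = \left(-25 + f\right) \left(2 + 4\right) = \left(-25 + f\right) 6 = -150 + 6 f$)
$x{\left(H,Q \right)} = 2 H$
$\left(x{\left(6,J{\left(-2 \right)} \right)} 2 + \left(1 - 5\right)\right) - -1188 = \left(2 \cdot 6 \cdot 2 + \left(1 - 5\right)\right) - -1188 = \left(12 \cdot 2 - 4\right) + 1188 = \left(24 - 4\right) + 1188 = 20 + 1188 = 1208$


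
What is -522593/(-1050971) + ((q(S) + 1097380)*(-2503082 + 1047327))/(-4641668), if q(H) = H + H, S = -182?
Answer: 419597238263749951/1219564614907 ≈ 3.4406e+5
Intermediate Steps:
q(H) = 2*H
-522593/(-1050971) + ((q(S) + 1097380)*(-2503082 + 1047327))/(-4641668) = -522593/(-1050971) + ((2*(-182) + 1097380)*(-2503082 + 1047327))/(-4641668) = -522593*(-1/1050971) + ((-364 + 1097380)*(-1455755))*(-1/4641668) = 522593/1050971 + (1097016*(-1455755))*(-1/4641668) = 522593/1050971 - 1596986527080*(-1/4641668) = 522593/1050971 + 399246631770/1160417 = 419597238263749951/1219564614907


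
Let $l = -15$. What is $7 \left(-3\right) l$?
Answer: $315$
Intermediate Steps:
$7 \left(-3\right) l = 7 \left(-3\right) \left(-15\right) = \left(-21\right) \left(-15\right) = 315$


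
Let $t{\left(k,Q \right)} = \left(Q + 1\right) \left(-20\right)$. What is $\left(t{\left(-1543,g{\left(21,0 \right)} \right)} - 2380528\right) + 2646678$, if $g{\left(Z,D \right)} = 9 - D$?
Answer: $265950$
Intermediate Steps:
$t{\left(k,Q \right)} = -20 - 20 Q$ ($t{\left(k,Q \right)} = \left(1 + Q\right) \left(-20\right) = -20 - 20 Q$)
$\left(t{\left(-1543,g{\left(21,0 \right)} \right)} - 2380528\right) + 2646678 = \left(\left(-20 - 20 \left(9 - 0\right)\right) - 2380528\right) + 2646678 = \left(\left(-20 - 20 \left(9 + 0\right)\right) - 2380528\right) + 2646678 = \left(\left(-20 - 180\right) - 2380528\right) + 2646678 = \left(-200 - 2380528\right) + 2646678 = -2380728 + 2646678 = 265950$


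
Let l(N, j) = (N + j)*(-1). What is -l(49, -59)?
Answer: -10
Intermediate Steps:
l(N, j) = -N - j
-l(49, -59) = -(-1*49 - 1*(-59)) = -(-49 + 59) = -1*10 = -10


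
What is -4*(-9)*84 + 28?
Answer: 3052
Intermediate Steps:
-4*(-9)*84 + 28 = 36*84 + 28 = 3024 + 28 = 3052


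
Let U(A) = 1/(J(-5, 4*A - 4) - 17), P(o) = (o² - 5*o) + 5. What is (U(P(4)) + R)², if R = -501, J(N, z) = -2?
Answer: 90630400/361 ≈ 2.5105e+5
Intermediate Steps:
P(o) = 5 + o² - 5*o
U(A) = -1/19 (U(A) = 1/(-2 - 17) = 1/(-19) = -1/19)
(U(P(4)) + R)² = (-1/19 - 501)² = (-9520/19)² = 90630400/361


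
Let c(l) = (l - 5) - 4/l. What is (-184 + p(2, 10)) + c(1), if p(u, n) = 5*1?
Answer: -187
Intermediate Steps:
p(u, n) = 5
c(l) = -5 + l - 4/l (c(l) = (-5 + l) - 4/l = -5 + l - 4/l)
(-184 + p(2, 10)) + c(1) = (-184 + 5) + (-5 + 1 - 4/1) = -179 + (-5 + 1 - 4*1) = -179 + (-5 + 1 - 4) = -179 - 8 = -187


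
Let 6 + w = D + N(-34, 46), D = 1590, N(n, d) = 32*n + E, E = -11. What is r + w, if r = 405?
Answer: 890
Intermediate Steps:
N(n, d) = -11 + 32*n (N(n, d) = 32*n - 11 = -11 + 32*n)
w = 485 (w = -6 + (1590 + (-11 + 32*(-34))) = -6 + (1590 + (-11 - 1088)) = -6 + (1590 - 1099) = -6 + 491 = 485)
r + w = 405 + 485 = 890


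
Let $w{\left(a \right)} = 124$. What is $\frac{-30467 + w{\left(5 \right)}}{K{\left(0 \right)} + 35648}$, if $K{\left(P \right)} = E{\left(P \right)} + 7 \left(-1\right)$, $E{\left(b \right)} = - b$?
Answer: $- \frac{30343}{35641} \approx -0.85135$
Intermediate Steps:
$K{\left(P \right)} = -7 - P$ ($K{\left(P \right)} = - P + 7 \left(-1\right) = - P - 7 = -7 - P$)
$\frac{-30467 + w{\left(5 \right)}}{K{\left(0 \right)} + 35648} = \frac{-30467 + 124}{\left(-7 - 0\right) + 35648} = - \frac{30343}{\left(-7 + 0\right) + 35648} = - \frac{30343}{-7 + 35648} = - \frac{30343}{35641}$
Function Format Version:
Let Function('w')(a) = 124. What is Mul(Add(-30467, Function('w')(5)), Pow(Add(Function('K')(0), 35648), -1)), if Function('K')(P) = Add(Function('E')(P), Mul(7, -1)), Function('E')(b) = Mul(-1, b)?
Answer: Rational(-30343, 35641) ≈ -0.85135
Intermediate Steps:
Function('K')(P) = Add(-7, Mul(-1, P)) (Function('K')(P) = Add(Mul(-1, P), Mul(7, -1)) = Add(Mul(-1, P), -7) = Add(-7, Mul(-1, P)))
Mul(Add(-30467, Function('w')(5)), Pow(Add(Function('K')(0), 35648), -1)) = Mul(Add(-30467, 124), Pow(Add(Add(-7, Mul(-1, 0)), 35648), -1)) = Mul(-30343, Pow(Add(Add(-7, 0), 35648), -1)) = Mul(-30343, Pow(Add(-7, 35648), -1)) = Mul(-30343, Pow(35641, -1)) = Mul(-30343, Rational(1, 35641)) = Rational(-30343, 35641)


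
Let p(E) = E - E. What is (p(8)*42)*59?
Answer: 0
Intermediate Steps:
p(E) = 0
(p(8)*42)*59 = (0*42)*59 = 0*59 = 0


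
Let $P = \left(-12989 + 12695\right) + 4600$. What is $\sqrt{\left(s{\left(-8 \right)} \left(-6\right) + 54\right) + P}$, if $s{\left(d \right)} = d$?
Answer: $2 \sqrt{1102} \approx 66.393$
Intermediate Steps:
$P = 4306$ ($P = -294 + 4600 = 4306$)
$\sqrt{\left(s{\left(-8 \right)} \left(-6\right) + 54\right) + P} = \sqrt{\left(\left(-8\right) \left(-6\right) + 54\right) + 4306} = \sqrt{\left(48 + 54\right) + 4306} = \sqrt{102 + 4306} = \sqrt{4408} = 2 \sqrt{1102}$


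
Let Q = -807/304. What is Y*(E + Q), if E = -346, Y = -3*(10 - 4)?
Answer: 953919/152 ≈ 6275.8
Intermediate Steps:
Y = -18 (Y = -3*6 = -18)
Q = -807/304 (Q = -807*1/304 = -807/304 ≈ -2.6546)
Y*(E + Q) = -18*(-346 - 807/304) = -18*(-105991/304) = 953919/152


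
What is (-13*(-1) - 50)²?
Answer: 1369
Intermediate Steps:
(-13*(-1) - 50)² = (13 - 50)² = (-37)² = 1369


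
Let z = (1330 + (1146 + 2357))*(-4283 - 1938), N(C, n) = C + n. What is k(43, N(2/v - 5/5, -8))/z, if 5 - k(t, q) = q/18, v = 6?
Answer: -148/811784511 ≈ -1.8231e-7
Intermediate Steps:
k(t, q) = 5 - q/18
z = -30066093 (z = (1330 + 3503)*(-6221) = 4833*(-6221) = -30066093)
k(43, N(2/v - 5/5, -8))/z = (5 - ((2/6 - 5/5) - 8)/18)/(-30066093) = (5 - ((2*(1/6) - 5*1/5) - 8)/18)*(-1/30066093) = (5 - ((1/3 - 1) - 8)/18)*(-1/30066093) = (5 - (-2/3 - 8)/18)*(-1/30066093) = (5 - 1/18*(-26/3))*(-1/30066093) = (5 + 13/27)*(-1/30066093) = (148/27)*(-1/30066093) = -148/811784511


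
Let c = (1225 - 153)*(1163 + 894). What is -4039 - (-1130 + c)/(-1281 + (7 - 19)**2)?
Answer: -796123/379 ≈ -2100.6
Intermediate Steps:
c = 2205104 (c = 1072*2057 = 2205104)
-4039 - (-1130 + c)/(-1281 + (7 - 19)**2) = -4039 - (-1130 + 2205104)/(-1281 + (7 - 19)**2) = -4039 - 2203974/(-1281 + (-12)**2) = -4039 - 2203974/(-1281 + 144) = -4039 - 2203974/(-1137) = -4039 - 2203974*(-1)/1137 = -4039 - 1*(-734658/379) = -4039 + 734658/379 = -796123/379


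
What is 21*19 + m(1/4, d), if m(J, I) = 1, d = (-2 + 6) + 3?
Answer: 400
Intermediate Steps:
d = 7 (d = 4 + 3 = 7)
21*19 + m(1/4, d) = 21*19 + 1 = 399 + 1 = 400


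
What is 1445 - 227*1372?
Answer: -309999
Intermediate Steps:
1445 - 227*1372 = 1445 - 311444 = -309999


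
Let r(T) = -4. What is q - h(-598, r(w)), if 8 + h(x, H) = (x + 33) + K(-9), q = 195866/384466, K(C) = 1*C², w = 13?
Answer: 94676569/192233 ≈ 492.51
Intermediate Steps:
K(C) = C²
q = 97933/192233 (q = 195866*(1/384466) = 97933/192233 ≈ 0.50945)
h(x, H) = 106 + x (h(x, H) = -8 + ((x + 33) + (-9)²) = -8 + ((33 + x) + 81) = -8 + (114 + x) = 106 + x)
q - h(-598, r(w)) = 97933/192233 - (106 - 598) = 97933/192233 - 1*(-492) = 97933/192233 + 492 = 94676569/192233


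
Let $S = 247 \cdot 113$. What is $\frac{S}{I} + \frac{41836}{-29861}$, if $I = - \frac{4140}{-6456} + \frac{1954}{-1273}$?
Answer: $- \frac{570834095823266}{18276932687} \approx -31233.0$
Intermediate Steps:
$I = - \frac{612067}{684874}$ ($I = \left(-4140\right) \left(- \frac{1}{6456}\right) + 1954 \left(- \frac{1}{1273}\right) = \frac{345}{538} - \frac{1954}{1273} = - \frac{612067}{684874} \approx -0.89369$)
$S = 27911$
$\frac{S}{I} + \frac{41836}{-29861} = \frac{27911}{- \frac{612067}{684874}} + \frac{41836}{-29861} = 27911 \left(- \frac{684874}{612067}\right) + 41836 \left(- \frac{1}{29861}\right) = - \frac{19115518214}{612067} - \frac{41836}{29861} = - \frac{570834095823266}{18276932687}$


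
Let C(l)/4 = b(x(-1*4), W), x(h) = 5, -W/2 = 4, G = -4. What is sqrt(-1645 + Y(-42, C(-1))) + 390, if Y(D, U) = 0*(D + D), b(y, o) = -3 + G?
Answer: 390 + I*sqrt(1645) ≈ 390.0 + 40.559*I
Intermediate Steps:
W = -8 (W = -2*4 = -8)
b(y, o) = -7 (b(y, o) = -3 - 4 = -7)
C(l) = -28 (C(l) = 4*(-7) = -28)
Y(D, U) = 0 (Y(D, U) = 0*(2*D) = 0)
sqrt(-1645 + Y(-42, C(-1))) + 390 = sqrt(-1645 + 0) + 390 = sqrt(-1645) + 390 = I*sqrt(1645) + 390 = 390 + I*sqrt(1645)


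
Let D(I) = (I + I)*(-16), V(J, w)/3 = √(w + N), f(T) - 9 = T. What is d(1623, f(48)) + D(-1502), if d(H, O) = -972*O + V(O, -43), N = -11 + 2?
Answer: -7340 + 6*I*√13 ≈ -7340.0 + 21.633*I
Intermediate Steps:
f(T) = 9 + T
N = -9
V(J, w) = 3*√(-9 + w) (V(J, w) = 3*√(w - 9) = 3*√(-9 + w))
d(H, O) = -972*O + 6*I*√13 (d(H, O) = -972*O + 3*√(-9 - 43) = -972*O + 3*√(-52) = -972*O + 3*(2*I*√13) = -972*O + 6*I*√13)
D(I) = -32*I (D(I) = (2*I)*(-16) = -32*I)
d(1623, f(48)) + D(-1502) = (-972*(9 + 48) + 6*I*√13) - 32*(-1502) = (-972*57 + 6*I*√13) + 48064 = (-55404 + 6*I*√13) + 48064 = -7340 + 6*I*√13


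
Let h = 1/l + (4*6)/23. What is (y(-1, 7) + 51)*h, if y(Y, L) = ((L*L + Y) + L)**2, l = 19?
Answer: 1473404/437 ≈ 3371.6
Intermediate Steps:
y(Y, L) = (L + Y + L**2)**2 (y(Y, L) = ((L**2 + Y) + L)**2 = ((Y + L**2) + L)**2 = (L + Y + L**2)**2)
h = 479/437 (h = 1/19 + (4*6)/23 = 1*(1/19) + 24*(1/23) = 1/19 + 24/23 = 479/437 ≈ 1.0961)
(y(-1, 7) + 51)*h = ((7 - 1 + 7**2)**2 + 51)*(479/437) = ((7 - 1 + 49)**2 + 51)*(479/437) = (55**2 + 51)*(479/437) = (3025 + 51)*(479/437) = 3076*(479/437) = 1473404/437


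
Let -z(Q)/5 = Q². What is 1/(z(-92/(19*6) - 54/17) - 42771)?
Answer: -938961/40234798931 ≈ -2.3337e-5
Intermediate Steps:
z(Q) = -5*Q²
1/(z(-92/(19*6) - 54/17) - 42771) = 1/(-5*(-92/(19*6) - 54/17)² - 42771) = 1/(-5*(-92/114 - 54*1/17)² - 42771) = 1/(-5*(-92*1/114 - 54/17)² - 42771) = 1/(-5*(-46/57 - 54/17)² - 42771) = 1/(-5*(-3860/969)² - 42771) = 1/(-5*14899600/938961 - 42771) = 1/(-74498000/938961 - 42771) = 1/(-40234798931/938961) = -938961/40234798931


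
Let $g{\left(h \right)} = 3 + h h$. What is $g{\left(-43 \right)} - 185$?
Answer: $1667$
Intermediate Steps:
$g{\left(h \right)} = 3 + h^{2}$
$g{\left(-43 \right)} - 185 = \left(3 + \left(-43\right)^{2}\right) - 185 = \left(3 + 1849\right) - 185 = 1852 - 185 = 1667$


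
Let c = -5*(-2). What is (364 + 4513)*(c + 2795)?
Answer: 13679985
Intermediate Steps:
c = 10
(364 + 4513)*(c + 2795) = (364 + 4513)*(10 + 2795) = 4877*2805 = 13679985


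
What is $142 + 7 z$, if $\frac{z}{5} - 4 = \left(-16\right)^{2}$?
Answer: $9242$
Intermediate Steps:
$z = 1300$ ($z = 20 + 5 \left(-16\right)^{2} = 20 + 5 \cdot 256 = 20 + 1280 = 1300$)
$142 + 7 z = 142 + 7 \cdot 1300 = 142 + 9100 = 9242$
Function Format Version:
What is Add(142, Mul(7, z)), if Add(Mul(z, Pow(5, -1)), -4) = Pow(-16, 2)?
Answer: 9242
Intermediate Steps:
z = 1300 (z = Add(20, Mul(5, Pow(-16, 2))) = Add(20, Mul(5, 256)) = Add(20, 1280) = 1300)
Add(142, Mul(7, z)) = Add(142, Mul(7, 1300)) = Add(142, 9100) = 9242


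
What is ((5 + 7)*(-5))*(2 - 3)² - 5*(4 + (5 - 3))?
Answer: -90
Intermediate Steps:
((5 + 7)*(-5))*(2 - 3)² - 5*(4 + (5 - 3)) = (12*(-5))*(-1)² - 5*(4 + 2) = -60*1 - 5*6 = -60 - 30 = -90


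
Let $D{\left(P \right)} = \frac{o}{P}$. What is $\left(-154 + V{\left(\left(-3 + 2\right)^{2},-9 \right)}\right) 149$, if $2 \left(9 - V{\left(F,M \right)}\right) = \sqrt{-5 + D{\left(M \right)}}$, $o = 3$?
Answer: $-21605 - \frac{298 i \sqrt{3}}{3} \approx -21605.0 - 172.05 i$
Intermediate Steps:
$D{\left(P \right)} = \frac{3}{P}$
$V{\left(F,M \right)} = 9 - \frac{\sqrt{-5 + \frac{3}{M}}}{2}$
$\left(-154 + V{\left(\left(-3 + 2\right)^{2},-9 \right)}\right) 149 = \left(-154 + \left(9 - \frac{\sqrt{-5 + \frac{3}{-9}}}{2}\right)\right) 149 = \left(-154 + \left(9 - \frac{\sqrt{-5 + 3 \left(- \frac{1}{9}\right)}}{2}\right)\right) 149 = \left(-154 + \left(9 - \frac{\sqrt{-5 - \frac{1}{3}}}{2}\right)\right) 149 = \left(-154 + \left(9 - \frac{\sqrt{- \frac{16}{3}}}{2}\right)\right) 149 = \left(-154 + \left(9 - \frac{\frac{4}{3} i \sqrt{3}}{2}\right)\right) 149 = \left(-154 + \left(9 - \frac{2 i \sqrt{3}}{3}\right)\right) 149 = \left(-145 - \frac{2 i \sqrt{3}}{3}\right) 149 = -21605 - \frac{298 i \sqrt{3}}{3}$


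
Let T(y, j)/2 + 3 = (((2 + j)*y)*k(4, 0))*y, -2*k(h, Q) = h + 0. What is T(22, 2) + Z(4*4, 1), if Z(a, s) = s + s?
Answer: -7748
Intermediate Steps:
k(h, Q) = -h/2 (k(h, Q) = -(h + 0)/2 = -h/2)
Z(a, s) = 2*s
T(y, j) = -6 - 4*y²*(2 + j) (T(y, j) = -6 + 2*((((2 + j)*y)*(-½*4))*y) = -6 + 2*(((y*(2 + j))*(-2))*y) = -6 + 2*((-2*y*(2 + j))*y) = -6 + 2*(-2*y²*(2 + j)) = -6 - 4*y²*(2 + j))
T(22, 2) + Z(4*4, 1) = (-6 - 8*22² - 4*2*22²) + 2*1 = (-6 - 8*484 - 4*2*484) + 2 = (-6 - 3872 - 3872) + 2 = -7750 + 2 = -7748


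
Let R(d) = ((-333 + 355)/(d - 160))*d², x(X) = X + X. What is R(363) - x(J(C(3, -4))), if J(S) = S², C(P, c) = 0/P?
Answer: 2898918/203 ≈ 14280.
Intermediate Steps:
C(P, c) = 0
x(X) = 2*X
R(d) = 22*d²/(-160 + d) (R(d) = (22/(-160 + d))*d² = 22*d²/(-160 + d))
R(363) - x(J(C(3, -4))) = 22*363²/(-160 + 363) - 2*0² = 22*131769/203 - 2*0 = 22*131769*(1/203) - 1*0 = 2898918/203 + 0 = 2898918/203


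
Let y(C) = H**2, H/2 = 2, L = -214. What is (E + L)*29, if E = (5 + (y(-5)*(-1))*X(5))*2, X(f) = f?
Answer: -10556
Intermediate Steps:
H = 4 (H = 2*2 = 4)
y(C) = 16 (y(C) = 4**2 = 16)
E = -150 (E = (5 + (16*(-1))*5)*2 = (5 - 16*5)*2 = (5 - 80)*2 = -75*2 = -150)
(E + L)*29 = (-150 - 214)*29 = -364*29 = -10556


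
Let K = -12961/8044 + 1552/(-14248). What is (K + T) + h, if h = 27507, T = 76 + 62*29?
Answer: 420898256607/14326364 ≈ 29379.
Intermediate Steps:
T = 1874 (T = 76 + 1798 = 1874)
K = -24644077/14326364 (K = -12961*1/8044 + 1552*(-1/14248) = -12961/8044 - 194/1781 = -24644077/14326364 ≈ -1.7202)
(K + T) + h = (-24644077/14326364 + 1874) + 27507 = 26822962059/14326364 + 27507 = 420898256607/14326364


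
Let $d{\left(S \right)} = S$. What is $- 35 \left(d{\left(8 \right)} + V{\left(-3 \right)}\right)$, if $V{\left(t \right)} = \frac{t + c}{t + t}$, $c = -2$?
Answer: $- \frac{1855}{6} \approx -309.17$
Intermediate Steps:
$V{\left(t \right)} = \frac{-2 + t}{2 t}$ ($V{\left(t \right)} = \frac{t - 2}{t + t} = \frac{-2 + t}{2 t}$)
$- 35 \left(d{\left(8 \right)} + V{\left(-3 \right)}\right) = - 35 \left(8 + \frac{-2 - 3}{2 \left(-3\right)}\right) = - 35 \left(8 + \frac{1}{2} \left(- \frac{1}{3}\right) \left(-5\right)\right) = - 35 \left(8 + \frac{5}{6}\right) = \left(-35\right) \frac{53}{6} = - \frac{1855}{6}$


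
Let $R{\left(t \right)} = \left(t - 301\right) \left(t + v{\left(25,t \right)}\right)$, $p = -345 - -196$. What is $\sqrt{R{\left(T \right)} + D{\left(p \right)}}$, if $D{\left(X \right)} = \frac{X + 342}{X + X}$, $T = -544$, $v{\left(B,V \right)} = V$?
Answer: $\frac{\sqrt{81642787926}}{298} \approx 958.83$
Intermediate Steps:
$p = -149$ ($p = -345 + 196 = -149$)
$D{\left(X \right)} = \frac{342 + X}{2 X}$
$R{\left(t \right)} = 2 t \left(-301 + t\right)$ ($R{\left(t \right)} = \left(t - 301\right) \left(t + t\right) = \left(-301 + t\right) 2 t = 2 t \left(-301 + t\right)$)
$\sqrt{R{\left(T \right)} + D{\left(p \right)}} = \sqrt{2 \left(-544\right) \left(-301 - 544\right) + \frac{342 - 149}{2 \left(-149\right)}} = \sqrt{2 \left(-544\right) \left(-845\right) + \frac{1}{2} \left(- \frac{1}{149}\right) 193} = \sqrt{919360 - \frac{193}{298}} = \sqrt{\frac{273969087}{298}} = \frac{\sqrt{81642787926}}{298}$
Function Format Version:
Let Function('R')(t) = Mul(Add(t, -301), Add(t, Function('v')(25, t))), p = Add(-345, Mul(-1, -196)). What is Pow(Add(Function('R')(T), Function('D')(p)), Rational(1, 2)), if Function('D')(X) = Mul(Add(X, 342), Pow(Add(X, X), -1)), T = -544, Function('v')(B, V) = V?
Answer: Mul(Rational(1, 298), Pow(81642787926, Rational(1, 2))) ≈ 958.83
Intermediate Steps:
p = -149 (p = Add(-345, 196) = -149)
Function('D')(X) = Mul(Rational(1, 2), Pow(X, -1), Add(342, X)) (Function('D')(X) = Mul(Add(342, X), Pow(Mul(2, X), -1)) = Mul(Add(342, X), Mul(Rational(1, 2), Pow(X, -1))) = Mul(Rational(1, 2), Pow(X, -1), Add(342, X)))
Function('R')(t) = Mul(2, t, Add(-301, t)) (Function('R')(t) = Mul(Add(t, -301), Add(t, t)) = Mul(Add(-301, t), Mul(2, t)) = Mul(2, t, Add(-301, t)))
Pow(Add(Function('R')(T), Function('D')(p)), Rational(1, 2)) = Pow(Add(Mul(2, -544, Add(-301, -544)), Mul(Rational(1, 2), Pow(-149, -1), Add(342, -149))), Rational(1, 2)) = Pow(Add(Mul(2, -544, -845), Mul(Rational(1, 2), Rational(-1, 149), 193)), Rational(1, 2)) = Pow(Add(919360, Rational(-193, 298)), Rational(1, 2)) = Pow(Rational(273969087, 298), Rational(1, 2)) = Mul(Rational(1, 298), Pow(81642787926, Rational(1, 2)))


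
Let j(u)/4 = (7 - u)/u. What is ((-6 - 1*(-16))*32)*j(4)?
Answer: 960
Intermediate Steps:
j(u) = 4*(7 - u)/u (j(u) = 4*((7 - u)/u) = 4*(7 - u)/u)
((-6 - 1*(-16))*32)*j(4) = ((-6 - 1*(-16))*32)*(-4 + 28/4) = ((-6 + 16)*32)*(-4 + 28*(1/4)) = (10*32)*(-4 + 7) = 320*3 = 960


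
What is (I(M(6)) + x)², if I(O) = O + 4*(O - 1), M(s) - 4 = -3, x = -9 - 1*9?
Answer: 289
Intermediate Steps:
x = -18 (x = -9 - 9 = -18)
M(s) = 1 (M(s) = 4 - 3 = 1)
I(O) = -4 + 5*O (I(O) = O + 4*(-1 + O) = O + (-4 + 4*O) = -4 + 5*O)
(I(M(6)) + x)² = ((-4 + 5*1) - 18)² = ((-4 + 5) - 18)² = (1 - 18)² = (-17)² = 289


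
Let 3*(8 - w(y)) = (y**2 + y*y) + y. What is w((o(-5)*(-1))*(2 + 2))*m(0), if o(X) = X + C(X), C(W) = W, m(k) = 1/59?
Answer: -1072/59 ≈ -18.169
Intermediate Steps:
m(k) = 1/59
o(X) = 2*X (o(X) = X + X = 2*X)
w(y) = 8 - 2*y**2/3 - y/3 (w(y) = 8 - ((y**2 + y*y) + y)/3 = 8 - ((y**2 + y**2) + y)/3 = 8 - (2*y**2 + y)/3 = 8 - (y + 2*y**2)/3 = 8 + (-2*y**2/3 - y/3) = 8 - 2*y**2/3 - y/3)
w((o(-5)*(-1))*(2 + 2))*m(0) = (8 - 2*100*(2 + 2)**2/3 - (2*(-5))*(-1)*(2 + 2)/3)*(1/59) = (8 - 2*(-10*(-1)*4)**2/3 - (-10*(-1))*4/3)*(1/59) = (8 - 2*(10*4)**2/3 - 10*4/3)*(1/59) = (8 - 2/3*40**2 - 1/3*40)*(1/59) = (8 - 2/3*1600 - 40/3)*(1/59) = (8 - 3200/3 - 40/3)*(1/59) = -1072*1/59 = -1072/59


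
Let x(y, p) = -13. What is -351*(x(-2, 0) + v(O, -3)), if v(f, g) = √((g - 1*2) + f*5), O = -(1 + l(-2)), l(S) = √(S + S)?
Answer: 4563 - 351*√(-10 - 10*I) ≈ 4057.9 + 1219.5*I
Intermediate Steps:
l(S) = √2*√S (l(S) = √(2*S) = √2*√S)
O = -1 - 2*I (O = -(1 + √2*√(-2)) = -(1 + √2*(I*√2)) = -(1 + 2*I) = -1 - 2*I ≈ -1.0 - 2.0*I)
v(f, g) = √(-2 + g + 5*f) (v(f, g) = √((g - 2) + 5*f) = √((-2 + g) + 5*f) = √(-2 + g + 5*f))
-351*(x(-2, 0) + v(O, -3)) = -351*(-13 + √(-2 - 3 + 5*(-1 - 2*I))) = -351*(-13 + √(-2 - 3 + (-5 - 10*I))) = -351*(-13 + √(-10 - 10*I)) = 4563 - 351*√(-10 - 10*I)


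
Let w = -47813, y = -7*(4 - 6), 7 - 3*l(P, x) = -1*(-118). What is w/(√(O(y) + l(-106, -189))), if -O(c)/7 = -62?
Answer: -47813*√397/397 ≈ -2399.7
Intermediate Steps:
l(P, x) = -37 (l(P, x) = 7/3 - (-1)*(-118)/3 = 7/3 - ⅓*118 = 7/3 - 118/3 = -37)
y = 14 (y = -7*(-2) = 14)
O(c) = 434 (O(c) = -7*(-62) = 434)
w/(√(O(y) + l(-106, -189))) = -47813/√(434 - 37) = -47813*√397/397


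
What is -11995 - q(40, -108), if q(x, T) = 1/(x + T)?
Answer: -815659/68 ≈ -11995.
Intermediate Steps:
q(x, T) = 1/(T + x)
-11995 - q(40, -108) = -11995 - 1/(-108 + 40) = -11995 - 1/(-68) = -11995 - 1*(-1/68) = -11995 + 1/68 = -815659/68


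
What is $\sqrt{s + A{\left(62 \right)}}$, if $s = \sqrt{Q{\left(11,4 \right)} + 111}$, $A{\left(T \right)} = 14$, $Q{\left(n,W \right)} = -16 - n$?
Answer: $\sqrt{14 + 2 \sqrt{21}} \approx 4.813$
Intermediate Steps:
$s = 2 \sqrt{21}$ ($s = \sqrt{\left(-16 - 11\right) + 111} = \sqrt{-27 + 111} = \sqrt{84} = 2 \sqrt{21} \approx 9.1651$)
$\sqrt{s + A{\left(62 \right)}} = \sqrt{2 \sqrt{21} + 14} = \sqrt{14 + 2 \sqrt{21}}$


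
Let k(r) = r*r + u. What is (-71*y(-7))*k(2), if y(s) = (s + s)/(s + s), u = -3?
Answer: -71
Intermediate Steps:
k(r) = -3 + r**2 (k(r) = r*r - 3 = r**2 - 3 = -3 + r**2)
y(s) = 1 (y(s) = (2*s)/((2*s)) = (2*s)*(1/(2*s)) = 1)
(-71*y(-7))*k(2) = (-71*1)*(-3 + 2**2) = -71*(-3 + 4) = -71*1 = -71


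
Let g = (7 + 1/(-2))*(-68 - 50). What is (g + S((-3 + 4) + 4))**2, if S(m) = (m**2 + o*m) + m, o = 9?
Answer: 478864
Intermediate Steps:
S(m) = m**2 + 10*m (S(m) = (m**2 + 9*m) + m = m**2 + 10*m)
g = -767 (g = (7 - 1/2)*(-118) = (13/2)*(-118) = -767)
(g + S((-3 + 4) + 4))**2 = (-767 + ((-3 + 4) + 4)*(10 + ((-3 + 4) + 4)))**2 = (-767 + (1 + 4)*(10 + (1 + 4)))**2 = (-767 + 5*(10 + 5))**2 = (-767 + 5*15)**2 = (-767 + 75)**2 = (-692)**2 = 478864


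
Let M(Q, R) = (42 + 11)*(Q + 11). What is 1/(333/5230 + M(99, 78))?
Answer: 5230/30491233 ≈ 0.00017152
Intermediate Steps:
M(Q, R) = 583 + 53*Q (M(Q, R) = 53*(11 + Q) = 583 + 53*Q)
1/(333/5230 + M(99, 78)) = 1/(333/5230 + (583 + 53*99)) = 1/(333*(1/5230) + (583 + 5247)) = 1/(333/5230 + 5830) = 1/(30491233/5230) = 5230/30491233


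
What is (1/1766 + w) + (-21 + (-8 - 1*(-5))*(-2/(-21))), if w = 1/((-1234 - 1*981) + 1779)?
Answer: -57367867/2694916 ≈ -21.287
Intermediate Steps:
w = -1/436 (w = 1/((-1234 - 981) + 1779) = 1/(-2215 + 1779) = 1/(-436) = -1/436 ≈ -0.0022936)
(1/1766 + w) + (-21 + (-8 - 1*(-5))*(-2/(-21))) = (1/1766 - 1/436) + (-21 + (-8 - 1*(-5))*(-2/(-21))) = (1/1766 - 1/436) + (-21 + (-8 + 5)*(-2*(-1/21))) = -665/384988 + (-21 - 3*2/21) = -665/384988 + (-21 - 2/7) = -665/384988 - 149/7 = -57367867/2694916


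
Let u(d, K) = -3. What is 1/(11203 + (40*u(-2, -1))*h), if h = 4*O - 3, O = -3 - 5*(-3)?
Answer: 1/5803 ≈ 0.00017232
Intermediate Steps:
O = 12 (O = -3 + 15 = 12)
h = 45 (h = 4*12 - 3 = 48 - 3 = 45)
1/(11203 + (40*u(-2, -1))*h) = 1/(11203 + (40*(-3))*45) = 1/(11203 - 120*45) = 1/(11203 - 5400) = 1/5803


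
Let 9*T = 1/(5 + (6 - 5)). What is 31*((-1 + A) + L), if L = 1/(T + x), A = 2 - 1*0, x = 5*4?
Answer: 35185/1081 ≈ 32.549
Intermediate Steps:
T = 1/54 (T = 1/(9*(5 + (6 - 5))) = 1/(9*(5 + 1)) = (1/9)/6 = (1/9)*(1/6) = 1/54 ≈ 0.018519)
x = 20
A = 2 (A = 2 + 0 = 2)
L = 54/1081 (L = 1/(1/54 + 20) = 1/(1081/54) = 54/1081 ≈ 0.049954)
31*((-1 + A) + L) = 31*((-1 + 2) + 54/1081) = 31*(1 + 54/1081) = 31*(1135/1081) = 35185/1081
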